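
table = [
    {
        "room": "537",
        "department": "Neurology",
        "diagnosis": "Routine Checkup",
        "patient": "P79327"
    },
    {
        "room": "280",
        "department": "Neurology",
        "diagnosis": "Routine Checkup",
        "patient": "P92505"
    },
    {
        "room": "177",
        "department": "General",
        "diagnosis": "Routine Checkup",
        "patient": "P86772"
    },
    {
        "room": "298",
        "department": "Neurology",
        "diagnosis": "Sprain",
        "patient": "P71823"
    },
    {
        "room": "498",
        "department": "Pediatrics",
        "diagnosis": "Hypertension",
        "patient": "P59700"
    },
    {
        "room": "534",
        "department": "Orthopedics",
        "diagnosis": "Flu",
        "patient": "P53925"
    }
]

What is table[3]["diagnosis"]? "Sprain"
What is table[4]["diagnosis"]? "Hypertension"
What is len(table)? 6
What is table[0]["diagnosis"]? "Routine Checkup"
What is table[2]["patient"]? "P86772"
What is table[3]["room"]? "298"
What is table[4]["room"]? "498"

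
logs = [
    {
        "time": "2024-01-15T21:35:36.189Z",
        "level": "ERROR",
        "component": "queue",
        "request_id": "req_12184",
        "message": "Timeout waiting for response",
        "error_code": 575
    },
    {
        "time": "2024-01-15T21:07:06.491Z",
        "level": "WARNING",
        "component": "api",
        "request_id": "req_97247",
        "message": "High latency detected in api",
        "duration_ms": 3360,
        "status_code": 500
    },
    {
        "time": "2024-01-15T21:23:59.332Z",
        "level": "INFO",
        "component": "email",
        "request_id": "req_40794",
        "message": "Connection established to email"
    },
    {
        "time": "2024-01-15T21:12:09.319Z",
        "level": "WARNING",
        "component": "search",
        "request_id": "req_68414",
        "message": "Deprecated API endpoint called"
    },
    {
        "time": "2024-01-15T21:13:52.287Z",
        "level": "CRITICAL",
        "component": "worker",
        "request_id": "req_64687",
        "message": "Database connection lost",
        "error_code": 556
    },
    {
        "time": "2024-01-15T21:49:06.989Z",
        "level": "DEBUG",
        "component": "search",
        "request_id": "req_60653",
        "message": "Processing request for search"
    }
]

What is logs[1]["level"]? "WARNING"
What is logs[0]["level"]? "ERROR"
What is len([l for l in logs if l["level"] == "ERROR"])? 1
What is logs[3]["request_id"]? "req_68414"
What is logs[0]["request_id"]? "req_12184"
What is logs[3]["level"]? "WARNING"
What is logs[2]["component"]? "email"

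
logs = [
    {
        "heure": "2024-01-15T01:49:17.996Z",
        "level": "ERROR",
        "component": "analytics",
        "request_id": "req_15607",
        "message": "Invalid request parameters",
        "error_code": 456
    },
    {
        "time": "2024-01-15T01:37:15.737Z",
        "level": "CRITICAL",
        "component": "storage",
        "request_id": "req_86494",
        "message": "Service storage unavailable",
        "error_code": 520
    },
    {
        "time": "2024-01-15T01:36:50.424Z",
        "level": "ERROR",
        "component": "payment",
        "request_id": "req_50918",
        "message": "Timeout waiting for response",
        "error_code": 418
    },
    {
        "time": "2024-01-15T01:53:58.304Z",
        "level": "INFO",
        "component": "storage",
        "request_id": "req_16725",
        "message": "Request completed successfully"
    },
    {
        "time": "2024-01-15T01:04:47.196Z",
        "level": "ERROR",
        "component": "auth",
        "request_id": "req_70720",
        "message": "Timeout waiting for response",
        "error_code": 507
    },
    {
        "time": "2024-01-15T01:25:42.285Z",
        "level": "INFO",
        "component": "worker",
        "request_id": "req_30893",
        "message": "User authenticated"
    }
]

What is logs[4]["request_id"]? "req_70720"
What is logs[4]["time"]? "2024-01-15T01:04:47.196Z"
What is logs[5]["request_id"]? "req_30893"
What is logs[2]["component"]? "payment"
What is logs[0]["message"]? "Invalid request parameters"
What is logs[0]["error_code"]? 456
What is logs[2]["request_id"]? "req_50918"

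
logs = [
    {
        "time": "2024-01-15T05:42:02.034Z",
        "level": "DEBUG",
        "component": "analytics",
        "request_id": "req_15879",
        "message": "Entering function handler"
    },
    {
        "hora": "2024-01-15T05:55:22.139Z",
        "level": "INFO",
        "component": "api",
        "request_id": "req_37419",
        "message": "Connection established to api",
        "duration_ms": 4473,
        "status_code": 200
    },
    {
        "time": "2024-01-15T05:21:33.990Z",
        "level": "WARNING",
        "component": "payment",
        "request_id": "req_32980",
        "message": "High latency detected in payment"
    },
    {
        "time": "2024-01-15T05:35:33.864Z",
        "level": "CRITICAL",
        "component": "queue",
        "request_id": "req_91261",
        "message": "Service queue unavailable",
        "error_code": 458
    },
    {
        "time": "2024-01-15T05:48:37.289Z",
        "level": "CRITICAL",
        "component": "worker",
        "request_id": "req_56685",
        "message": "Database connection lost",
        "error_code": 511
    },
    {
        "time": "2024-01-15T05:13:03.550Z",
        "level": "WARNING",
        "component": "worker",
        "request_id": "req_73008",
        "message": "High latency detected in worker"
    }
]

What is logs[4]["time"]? "2024-01-15T05:48:37.289Z"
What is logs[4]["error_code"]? 511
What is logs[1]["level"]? "INFO"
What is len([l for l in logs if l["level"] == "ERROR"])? 0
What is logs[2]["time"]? "2024-01-15T05:21:33.990Z"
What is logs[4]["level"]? "CRITICAL"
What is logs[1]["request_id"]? "req_37419"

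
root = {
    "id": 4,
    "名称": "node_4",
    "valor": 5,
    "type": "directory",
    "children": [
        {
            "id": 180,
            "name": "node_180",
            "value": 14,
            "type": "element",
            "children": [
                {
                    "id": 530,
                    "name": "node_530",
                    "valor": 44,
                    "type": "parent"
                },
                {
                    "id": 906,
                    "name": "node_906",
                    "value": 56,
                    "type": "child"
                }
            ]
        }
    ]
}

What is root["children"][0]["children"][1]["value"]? 56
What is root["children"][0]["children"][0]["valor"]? 44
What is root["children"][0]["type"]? "element"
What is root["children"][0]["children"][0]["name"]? "node_530"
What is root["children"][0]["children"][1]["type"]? "child"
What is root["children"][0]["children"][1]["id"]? 906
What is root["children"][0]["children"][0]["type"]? "parent"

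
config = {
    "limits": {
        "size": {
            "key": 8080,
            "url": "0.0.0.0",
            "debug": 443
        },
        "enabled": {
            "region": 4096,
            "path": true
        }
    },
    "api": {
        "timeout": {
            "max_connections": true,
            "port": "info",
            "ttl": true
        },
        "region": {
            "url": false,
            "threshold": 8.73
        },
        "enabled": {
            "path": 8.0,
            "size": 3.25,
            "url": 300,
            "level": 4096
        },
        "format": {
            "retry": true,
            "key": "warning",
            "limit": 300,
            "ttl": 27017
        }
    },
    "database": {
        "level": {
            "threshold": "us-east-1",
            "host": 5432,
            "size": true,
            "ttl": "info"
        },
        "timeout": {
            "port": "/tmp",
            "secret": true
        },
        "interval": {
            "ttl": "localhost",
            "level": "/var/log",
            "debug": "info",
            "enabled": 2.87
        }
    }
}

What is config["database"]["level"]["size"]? True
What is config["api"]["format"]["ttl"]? 27017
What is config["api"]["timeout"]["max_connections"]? True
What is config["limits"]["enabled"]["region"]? 4096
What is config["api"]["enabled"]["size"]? 3.25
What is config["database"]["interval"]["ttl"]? "localhost"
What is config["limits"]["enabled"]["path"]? True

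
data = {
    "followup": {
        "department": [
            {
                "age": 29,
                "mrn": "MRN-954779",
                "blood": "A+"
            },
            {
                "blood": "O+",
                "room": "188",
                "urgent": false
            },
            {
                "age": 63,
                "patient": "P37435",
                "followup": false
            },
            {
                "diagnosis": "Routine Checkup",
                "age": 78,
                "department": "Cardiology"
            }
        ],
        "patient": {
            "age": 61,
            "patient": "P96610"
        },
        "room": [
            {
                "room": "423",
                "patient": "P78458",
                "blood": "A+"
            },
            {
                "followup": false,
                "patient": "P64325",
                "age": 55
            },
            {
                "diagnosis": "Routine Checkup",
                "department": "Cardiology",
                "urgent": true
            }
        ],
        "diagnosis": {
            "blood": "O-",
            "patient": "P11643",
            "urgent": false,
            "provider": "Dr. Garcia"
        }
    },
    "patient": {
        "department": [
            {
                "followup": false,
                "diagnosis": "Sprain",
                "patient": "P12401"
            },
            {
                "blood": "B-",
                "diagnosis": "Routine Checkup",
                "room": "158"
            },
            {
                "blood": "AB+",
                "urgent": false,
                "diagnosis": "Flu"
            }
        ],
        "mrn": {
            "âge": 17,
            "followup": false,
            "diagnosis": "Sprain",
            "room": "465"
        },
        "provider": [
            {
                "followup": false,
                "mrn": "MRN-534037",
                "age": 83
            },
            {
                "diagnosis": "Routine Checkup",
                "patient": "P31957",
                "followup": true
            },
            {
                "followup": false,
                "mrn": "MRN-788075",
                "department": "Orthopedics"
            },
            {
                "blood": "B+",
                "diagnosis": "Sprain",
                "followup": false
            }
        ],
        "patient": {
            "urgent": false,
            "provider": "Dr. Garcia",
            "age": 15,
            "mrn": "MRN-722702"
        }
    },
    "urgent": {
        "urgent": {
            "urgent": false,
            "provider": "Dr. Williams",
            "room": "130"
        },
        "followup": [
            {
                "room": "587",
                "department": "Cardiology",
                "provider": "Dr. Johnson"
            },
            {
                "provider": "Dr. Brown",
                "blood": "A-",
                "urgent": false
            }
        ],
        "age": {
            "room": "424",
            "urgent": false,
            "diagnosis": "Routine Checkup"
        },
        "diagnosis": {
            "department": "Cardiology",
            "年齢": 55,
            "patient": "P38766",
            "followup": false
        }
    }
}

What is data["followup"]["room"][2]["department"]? "Cardiology"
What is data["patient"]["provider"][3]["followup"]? False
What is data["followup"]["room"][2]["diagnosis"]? "Routine Checkup"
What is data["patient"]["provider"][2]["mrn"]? "MRN-788075"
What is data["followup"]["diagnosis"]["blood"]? "O-"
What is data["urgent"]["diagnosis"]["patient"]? "P38766"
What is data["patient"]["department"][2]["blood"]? "AB+"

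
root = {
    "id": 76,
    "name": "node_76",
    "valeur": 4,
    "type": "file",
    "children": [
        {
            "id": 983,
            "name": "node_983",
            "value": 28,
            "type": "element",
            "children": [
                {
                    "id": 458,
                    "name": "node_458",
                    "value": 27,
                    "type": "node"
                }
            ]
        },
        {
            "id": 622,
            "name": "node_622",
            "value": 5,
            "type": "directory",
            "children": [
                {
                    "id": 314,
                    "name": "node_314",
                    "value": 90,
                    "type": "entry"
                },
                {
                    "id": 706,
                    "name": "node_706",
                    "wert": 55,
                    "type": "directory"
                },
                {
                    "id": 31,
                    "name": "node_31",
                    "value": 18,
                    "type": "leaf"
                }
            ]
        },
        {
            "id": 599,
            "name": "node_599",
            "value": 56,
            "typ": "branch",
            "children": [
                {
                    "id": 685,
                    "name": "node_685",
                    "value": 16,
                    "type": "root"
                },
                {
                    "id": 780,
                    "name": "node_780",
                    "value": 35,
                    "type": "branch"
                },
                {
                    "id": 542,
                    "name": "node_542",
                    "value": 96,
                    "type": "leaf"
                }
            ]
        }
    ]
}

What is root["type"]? "file"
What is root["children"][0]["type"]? "element"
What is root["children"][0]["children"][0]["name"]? "node_458"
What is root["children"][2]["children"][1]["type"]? "branch"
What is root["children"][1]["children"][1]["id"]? 706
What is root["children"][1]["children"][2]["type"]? "leaf"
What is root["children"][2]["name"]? "node_599"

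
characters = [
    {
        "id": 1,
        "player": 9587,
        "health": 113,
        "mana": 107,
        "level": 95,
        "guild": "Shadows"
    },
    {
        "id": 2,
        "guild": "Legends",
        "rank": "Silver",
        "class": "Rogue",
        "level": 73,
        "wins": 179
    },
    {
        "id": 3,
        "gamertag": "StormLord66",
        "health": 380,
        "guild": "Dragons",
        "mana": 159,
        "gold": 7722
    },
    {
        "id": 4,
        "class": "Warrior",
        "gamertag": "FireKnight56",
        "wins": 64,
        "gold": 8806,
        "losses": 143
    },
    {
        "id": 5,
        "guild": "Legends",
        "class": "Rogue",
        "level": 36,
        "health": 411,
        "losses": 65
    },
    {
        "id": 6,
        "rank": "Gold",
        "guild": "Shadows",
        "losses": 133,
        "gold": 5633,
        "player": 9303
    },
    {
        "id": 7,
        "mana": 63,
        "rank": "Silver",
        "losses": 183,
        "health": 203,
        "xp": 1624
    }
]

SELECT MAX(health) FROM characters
411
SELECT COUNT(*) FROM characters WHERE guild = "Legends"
2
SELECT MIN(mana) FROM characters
63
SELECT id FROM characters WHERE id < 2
[1]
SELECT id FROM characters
[1, 2, 3, 4, 5, 6, 7]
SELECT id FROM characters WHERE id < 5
[1, 2, 3, 4]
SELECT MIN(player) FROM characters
9303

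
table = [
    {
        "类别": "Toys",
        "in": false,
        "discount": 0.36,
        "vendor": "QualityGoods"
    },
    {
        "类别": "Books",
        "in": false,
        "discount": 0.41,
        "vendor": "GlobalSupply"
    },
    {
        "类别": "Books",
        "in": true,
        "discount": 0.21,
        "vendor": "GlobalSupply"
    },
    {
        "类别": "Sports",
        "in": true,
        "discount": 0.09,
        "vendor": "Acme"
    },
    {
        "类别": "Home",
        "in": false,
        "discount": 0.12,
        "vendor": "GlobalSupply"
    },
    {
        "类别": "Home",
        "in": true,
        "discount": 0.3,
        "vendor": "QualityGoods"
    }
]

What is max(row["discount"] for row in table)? 0.41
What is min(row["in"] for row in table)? False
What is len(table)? 6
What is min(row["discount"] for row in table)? 0.09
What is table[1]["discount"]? 0.41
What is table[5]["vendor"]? "QualityGoods"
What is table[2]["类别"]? "Books"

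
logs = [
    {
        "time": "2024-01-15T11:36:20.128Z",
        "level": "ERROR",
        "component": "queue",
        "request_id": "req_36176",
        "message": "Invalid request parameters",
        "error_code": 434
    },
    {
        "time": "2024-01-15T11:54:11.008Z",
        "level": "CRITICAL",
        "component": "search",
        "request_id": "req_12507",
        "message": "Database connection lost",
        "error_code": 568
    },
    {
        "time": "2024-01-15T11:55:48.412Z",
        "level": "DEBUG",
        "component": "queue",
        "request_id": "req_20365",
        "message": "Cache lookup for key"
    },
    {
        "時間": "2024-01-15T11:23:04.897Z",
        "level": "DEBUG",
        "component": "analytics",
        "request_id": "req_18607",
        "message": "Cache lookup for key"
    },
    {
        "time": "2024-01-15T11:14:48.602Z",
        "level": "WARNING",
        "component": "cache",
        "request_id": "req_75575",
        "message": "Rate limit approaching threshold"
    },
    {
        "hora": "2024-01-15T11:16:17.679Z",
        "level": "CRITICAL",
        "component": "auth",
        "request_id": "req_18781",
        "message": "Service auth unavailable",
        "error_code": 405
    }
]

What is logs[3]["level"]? "DEBUG"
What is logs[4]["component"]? "cache"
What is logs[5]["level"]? "CRITICAL"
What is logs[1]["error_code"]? 568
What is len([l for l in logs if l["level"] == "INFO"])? 0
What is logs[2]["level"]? "DEBUG"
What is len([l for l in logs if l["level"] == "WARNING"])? 1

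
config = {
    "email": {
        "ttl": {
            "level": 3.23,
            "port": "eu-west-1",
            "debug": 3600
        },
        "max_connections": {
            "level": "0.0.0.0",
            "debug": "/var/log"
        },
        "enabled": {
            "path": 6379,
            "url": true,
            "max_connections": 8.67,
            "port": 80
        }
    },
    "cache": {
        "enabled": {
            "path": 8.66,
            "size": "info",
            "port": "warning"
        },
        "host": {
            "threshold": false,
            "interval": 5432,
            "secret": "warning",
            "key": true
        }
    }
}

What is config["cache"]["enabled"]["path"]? 8.66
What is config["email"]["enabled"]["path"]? 6379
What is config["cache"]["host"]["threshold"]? False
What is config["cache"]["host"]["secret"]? "warning"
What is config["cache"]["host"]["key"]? True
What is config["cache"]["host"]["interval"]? 5432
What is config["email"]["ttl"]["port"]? "eu-west-1"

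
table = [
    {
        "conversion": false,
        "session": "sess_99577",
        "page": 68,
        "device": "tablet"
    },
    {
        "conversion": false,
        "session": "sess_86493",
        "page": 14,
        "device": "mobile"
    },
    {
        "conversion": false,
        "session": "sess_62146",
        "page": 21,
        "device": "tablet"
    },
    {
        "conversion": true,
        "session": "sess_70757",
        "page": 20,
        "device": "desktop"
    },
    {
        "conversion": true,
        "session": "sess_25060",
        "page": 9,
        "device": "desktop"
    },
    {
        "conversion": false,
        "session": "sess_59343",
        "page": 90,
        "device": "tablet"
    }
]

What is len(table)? 6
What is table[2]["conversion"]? False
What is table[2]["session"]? "sess_62146"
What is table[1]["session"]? "sess_86493"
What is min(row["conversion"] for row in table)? False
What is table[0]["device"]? "tablet"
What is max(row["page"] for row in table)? 90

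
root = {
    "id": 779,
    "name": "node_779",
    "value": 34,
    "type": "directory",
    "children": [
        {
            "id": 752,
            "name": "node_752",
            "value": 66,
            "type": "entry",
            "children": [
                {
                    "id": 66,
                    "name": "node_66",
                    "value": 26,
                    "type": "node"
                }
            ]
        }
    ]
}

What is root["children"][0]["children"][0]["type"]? "node"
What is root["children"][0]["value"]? 66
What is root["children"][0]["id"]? 752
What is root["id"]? 779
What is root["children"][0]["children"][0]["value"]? 26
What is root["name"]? "node_779"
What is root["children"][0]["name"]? "node_752"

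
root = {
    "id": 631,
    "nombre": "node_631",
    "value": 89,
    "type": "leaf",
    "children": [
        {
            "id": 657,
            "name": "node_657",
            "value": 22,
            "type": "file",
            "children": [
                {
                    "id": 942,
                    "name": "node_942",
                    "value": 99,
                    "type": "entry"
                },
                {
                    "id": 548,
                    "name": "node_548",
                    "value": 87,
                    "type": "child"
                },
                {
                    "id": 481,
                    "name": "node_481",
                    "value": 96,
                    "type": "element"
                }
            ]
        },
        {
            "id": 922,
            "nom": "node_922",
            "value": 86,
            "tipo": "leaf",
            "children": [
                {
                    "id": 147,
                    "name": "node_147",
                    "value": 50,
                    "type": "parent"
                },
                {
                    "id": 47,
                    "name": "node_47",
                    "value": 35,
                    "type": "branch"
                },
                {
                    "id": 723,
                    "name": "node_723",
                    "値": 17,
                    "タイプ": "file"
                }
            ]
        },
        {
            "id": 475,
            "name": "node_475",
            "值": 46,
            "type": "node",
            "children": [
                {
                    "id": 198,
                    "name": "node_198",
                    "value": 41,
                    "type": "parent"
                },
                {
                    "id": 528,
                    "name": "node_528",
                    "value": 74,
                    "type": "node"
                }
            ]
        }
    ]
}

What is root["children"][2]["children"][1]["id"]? 528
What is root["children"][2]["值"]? 46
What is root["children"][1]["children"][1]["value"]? 35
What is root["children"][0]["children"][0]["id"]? 942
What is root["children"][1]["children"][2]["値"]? 17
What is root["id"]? 631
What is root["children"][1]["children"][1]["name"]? "node_47"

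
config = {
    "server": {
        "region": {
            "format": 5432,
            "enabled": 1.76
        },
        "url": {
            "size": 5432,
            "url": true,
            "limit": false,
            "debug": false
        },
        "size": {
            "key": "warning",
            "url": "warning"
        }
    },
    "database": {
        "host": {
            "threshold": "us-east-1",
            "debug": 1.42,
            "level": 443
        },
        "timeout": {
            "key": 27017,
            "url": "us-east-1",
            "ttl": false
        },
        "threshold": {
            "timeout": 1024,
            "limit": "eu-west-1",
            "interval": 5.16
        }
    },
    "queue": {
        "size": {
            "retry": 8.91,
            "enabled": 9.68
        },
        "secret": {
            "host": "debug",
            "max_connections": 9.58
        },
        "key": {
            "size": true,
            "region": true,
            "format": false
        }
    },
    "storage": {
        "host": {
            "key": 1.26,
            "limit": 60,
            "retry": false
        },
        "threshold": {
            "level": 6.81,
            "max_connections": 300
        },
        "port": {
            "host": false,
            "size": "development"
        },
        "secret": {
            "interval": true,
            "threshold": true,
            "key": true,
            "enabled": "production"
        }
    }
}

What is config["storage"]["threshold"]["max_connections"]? 300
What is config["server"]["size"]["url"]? "warning"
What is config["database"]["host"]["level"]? 443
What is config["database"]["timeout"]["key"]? 27017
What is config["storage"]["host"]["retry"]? False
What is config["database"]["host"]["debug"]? 1.42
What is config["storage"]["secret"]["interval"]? True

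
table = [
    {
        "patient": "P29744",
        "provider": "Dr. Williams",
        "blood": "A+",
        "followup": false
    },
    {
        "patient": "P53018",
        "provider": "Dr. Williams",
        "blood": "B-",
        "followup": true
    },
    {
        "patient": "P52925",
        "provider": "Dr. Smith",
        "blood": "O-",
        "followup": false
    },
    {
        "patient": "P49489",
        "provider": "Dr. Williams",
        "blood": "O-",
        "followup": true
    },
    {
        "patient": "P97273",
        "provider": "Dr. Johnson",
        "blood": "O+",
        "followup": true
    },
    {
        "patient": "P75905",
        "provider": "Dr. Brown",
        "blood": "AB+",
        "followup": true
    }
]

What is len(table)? 6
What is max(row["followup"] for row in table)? True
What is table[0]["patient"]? "P29744"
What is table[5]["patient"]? "P75905"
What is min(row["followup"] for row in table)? False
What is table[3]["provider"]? "Dr. Williams"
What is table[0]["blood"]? "A+"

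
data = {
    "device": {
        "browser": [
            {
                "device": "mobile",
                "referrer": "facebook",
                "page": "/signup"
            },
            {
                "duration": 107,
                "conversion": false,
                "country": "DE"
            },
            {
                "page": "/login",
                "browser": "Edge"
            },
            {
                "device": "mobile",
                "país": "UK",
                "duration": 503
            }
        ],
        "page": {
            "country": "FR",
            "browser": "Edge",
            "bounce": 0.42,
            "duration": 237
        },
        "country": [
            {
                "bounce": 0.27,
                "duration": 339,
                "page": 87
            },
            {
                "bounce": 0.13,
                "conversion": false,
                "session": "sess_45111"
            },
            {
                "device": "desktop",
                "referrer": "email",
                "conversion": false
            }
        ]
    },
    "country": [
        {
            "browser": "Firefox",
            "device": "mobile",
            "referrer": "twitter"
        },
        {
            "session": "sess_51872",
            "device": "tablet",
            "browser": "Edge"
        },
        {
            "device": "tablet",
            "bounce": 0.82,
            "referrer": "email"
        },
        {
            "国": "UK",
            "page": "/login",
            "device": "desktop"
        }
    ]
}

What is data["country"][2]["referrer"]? "email"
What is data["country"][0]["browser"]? "Firefox"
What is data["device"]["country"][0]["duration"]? 339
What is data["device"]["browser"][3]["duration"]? 503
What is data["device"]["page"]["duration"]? 237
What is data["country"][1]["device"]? "tablet"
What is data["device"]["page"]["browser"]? "Edge"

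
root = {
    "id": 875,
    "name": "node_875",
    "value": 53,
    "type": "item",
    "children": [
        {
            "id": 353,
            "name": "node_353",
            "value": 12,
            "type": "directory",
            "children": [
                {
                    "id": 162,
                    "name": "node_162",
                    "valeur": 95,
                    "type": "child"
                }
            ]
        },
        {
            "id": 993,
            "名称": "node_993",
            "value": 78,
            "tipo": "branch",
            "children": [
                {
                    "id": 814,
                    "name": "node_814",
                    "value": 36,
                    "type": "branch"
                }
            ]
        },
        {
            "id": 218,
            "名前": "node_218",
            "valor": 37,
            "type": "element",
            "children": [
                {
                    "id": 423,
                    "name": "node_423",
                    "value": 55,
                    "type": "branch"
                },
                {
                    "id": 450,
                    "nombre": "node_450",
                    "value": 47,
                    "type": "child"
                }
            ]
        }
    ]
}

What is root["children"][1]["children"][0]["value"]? 36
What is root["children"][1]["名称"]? "node_993"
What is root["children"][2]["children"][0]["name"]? "node_423"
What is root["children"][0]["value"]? 12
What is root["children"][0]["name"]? "node_353"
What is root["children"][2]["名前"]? "node_218"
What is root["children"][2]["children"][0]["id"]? 423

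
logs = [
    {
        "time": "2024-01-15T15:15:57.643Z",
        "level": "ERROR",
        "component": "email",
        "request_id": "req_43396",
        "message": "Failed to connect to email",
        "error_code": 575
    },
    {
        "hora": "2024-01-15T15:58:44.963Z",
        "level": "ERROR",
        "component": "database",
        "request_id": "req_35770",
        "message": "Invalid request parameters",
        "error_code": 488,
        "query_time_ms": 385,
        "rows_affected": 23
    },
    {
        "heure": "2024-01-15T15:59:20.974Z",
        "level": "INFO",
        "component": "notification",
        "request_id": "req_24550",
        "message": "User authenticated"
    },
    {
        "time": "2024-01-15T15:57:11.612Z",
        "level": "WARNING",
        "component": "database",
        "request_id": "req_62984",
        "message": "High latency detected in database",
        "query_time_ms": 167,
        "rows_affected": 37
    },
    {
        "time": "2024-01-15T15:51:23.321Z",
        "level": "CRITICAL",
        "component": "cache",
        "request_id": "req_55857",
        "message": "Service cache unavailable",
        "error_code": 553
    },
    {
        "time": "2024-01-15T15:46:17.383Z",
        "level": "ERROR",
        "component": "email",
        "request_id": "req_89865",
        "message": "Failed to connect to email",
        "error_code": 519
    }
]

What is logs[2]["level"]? "INFO"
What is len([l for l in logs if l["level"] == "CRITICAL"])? 1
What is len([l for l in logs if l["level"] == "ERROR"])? 3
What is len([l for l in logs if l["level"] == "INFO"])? 1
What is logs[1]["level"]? "ERROR"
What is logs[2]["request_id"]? "req_24550"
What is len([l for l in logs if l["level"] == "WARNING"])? 1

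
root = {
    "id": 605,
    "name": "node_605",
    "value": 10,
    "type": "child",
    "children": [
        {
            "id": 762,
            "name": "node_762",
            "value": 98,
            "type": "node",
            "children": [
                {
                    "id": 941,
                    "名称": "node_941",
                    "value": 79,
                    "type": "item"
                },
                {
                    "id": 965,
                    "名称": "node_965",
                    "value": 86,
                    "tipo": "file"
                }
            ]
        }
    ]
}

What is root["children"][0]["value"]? 98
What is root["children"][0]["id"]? 762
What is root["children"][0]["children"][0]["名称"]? "node_941"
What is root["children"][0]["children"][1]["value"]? 86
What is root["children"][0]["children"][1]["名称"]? "node_965"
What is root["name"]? "node_605"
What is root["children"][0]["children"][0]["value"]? 79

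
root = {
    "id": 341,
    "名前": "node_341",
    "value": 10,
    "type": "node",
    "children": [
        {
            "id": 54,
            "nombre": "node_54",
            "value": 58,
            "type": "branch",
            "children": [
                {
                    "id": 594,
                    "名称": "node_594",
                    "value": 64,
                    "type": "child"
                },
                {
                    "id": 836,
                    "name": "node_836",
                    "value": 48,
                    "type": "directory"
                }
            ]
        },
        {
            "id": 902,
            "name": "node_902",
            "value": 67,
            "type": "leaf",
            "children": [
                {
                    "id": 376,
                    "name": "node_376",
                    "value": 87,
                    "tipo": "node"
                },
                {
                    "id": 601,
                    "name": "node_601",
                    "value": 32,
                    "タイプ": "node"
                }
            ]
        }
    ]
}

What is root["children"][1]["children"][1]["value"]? 32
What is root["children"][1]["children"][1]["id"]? 601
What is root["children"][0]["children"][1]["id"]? 836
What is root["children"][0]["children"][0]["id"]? 594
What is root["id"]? 341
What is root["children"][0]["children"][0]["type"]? "child"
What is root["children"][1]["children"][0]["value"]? 87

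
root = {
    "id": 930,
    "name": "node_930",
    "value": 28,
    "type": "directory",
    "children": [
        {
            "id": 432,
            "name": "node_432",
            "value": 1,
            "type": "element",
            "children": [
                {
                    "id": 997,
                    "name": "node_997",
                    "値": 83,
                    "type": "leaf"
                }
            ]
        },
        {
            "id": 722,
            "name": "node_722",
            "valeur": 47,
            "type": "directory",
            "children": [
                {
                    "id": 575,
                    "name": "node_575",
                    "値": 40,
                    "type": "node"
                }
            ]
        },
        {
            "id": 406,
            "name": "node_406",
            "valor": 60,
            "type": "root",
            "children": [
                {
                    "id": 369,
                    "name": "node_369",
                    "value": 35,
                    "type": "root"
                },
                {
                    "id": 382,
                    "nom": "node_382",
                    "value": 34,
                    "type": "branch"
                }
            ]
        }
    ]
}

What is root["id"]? 930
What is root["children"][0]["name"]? "node_432"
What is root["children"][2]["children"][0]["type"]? "root"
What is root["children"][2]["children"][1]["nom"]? "node_382"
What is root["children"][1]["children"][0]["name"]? "node_575"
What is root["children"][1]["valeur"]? 47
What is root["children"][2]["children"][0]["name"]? "node_369"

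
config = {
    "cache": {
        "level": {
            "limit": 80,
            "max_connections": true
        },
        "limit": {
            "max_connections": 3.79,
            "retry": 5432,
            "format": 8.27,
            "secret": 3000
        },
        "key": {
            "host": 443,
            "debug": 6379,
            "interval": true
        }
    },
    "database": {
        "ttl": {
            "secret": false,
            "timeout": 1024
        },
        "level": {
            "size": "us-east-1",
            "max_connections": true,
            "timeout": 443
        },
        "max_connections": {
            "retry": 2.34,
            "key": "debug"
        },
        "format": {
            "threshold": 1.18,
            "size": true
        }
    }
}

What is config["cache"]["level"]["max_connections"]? True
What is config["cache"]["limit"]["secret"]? 3000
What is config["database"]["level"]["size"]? "us-east-1"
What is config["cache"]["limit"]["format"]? 8.27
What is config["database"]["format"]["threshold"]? 1.18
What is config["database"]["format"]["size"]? True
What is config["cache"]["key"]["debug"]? 6379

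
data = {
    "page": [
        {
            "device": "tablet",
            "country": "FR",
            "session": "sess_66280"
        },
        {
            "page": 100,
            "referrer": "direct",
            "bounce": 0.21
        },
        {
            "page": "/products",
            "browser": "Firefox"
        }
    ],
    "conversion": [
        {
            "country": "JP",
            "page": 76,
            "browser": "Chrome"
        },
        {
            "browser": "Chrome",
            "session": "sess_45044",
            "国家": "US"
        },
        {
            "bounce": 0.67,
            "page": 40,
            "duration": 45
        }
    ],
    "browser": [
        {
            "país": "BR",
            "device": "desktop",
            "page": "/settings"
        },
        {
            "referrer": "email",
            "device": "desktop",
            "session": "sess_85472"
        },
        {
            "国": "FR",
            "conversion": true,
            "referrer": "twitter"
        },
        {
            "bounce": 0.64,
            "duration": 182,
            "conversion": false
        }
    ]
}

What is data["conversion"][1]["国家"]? "US"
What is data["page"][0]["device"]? "tablet"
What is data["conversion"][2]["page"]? 40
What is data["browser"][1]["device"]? "desktop"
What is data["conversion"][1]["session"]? "sess_45044"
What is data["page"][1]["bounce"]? 0.21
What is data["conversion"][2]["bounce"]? 0.67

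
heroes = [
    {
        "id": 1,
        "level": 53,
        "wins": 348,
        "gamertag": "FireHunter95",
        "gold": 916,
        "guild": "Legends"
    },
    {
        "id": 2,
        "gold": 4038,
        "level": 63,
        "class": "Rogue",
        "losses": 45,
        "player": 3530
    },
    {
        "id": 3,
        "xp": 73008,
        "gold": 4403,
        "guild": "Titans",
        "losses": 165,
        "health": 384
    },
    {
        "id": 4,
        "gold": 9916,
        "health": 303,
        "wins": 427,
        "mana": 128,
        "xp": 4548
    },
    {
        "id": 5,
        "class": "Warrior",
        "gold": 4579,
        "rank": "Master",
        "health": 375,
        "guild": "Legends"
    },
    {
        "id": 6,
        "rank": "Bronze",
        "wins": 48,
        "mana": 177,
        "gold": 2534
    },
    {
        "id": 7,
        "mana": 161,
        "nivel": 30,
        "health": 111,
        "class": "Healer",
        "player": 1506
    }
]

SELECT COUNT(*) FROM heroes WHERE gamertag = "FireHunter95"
1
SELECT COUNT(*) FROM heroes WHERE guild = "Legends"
2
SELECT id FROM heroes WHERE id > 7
[]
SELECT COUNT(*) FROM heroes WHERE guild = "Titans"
1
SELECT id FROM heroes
[1, 2, 3, 4, 5, 6, 7]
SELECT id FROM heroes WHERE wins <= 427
[1, 4, 6]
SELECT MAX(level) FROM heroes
63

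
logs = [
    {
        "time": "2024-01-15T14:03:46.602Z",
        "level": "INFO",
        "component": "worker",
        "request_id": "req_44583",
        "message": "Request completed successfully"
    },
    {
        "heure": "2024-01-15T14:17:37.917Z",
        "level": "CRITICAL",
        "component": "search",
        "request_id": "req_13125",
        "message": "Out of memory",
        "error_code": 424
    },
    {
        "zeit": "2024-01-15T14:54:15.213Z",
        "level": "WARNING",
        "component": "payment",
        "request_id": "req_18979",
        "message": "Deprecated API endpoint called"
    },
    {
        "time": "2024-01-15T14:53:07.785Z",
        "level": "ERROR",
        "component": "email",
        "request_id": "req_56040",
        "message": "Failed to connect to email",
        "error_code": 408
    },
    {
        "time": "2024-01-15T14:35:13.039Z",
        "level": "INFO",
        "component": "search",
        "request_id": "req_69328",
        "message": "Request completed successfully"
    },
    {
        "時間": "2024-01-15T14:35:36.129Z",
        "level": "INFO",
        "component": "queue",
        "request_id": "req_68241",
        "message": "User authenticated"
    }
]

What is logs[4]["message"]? "Request completed successfully"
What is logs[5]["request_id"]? "req_68241"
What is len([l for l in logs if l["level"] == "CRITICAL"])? 1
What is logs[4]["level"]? "INFO"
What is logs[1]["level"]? "CRITICAL"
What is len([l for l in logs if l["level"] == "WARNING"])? 1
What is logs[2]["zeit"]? "2024-01-15T14:54:15.213Z"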